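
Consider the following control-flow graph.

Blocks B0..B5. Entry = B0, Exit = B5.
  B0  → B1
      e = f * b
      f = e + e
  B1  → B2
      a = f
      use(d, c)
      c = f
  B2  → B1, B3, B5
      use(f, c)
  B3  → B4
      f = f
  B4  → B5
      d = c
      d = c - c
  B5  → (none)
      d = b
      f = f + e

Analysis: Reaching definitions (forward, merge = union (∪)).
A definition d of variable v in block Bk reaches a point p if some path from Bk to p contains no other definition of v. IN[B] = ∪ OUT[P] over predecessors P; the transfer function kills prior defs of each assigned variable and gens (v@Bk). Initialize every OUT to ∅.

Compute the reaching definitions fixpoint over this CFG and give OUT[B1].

Per-block solution:
  B0: | IN={} | OUT={e@B0, f@B0}
  B1: | IN={a@B1, c@B1, e@B0, f@B0} | OUT={a@B1, c@B1, e@B0, f@B0}
  B2: | IN={a@B1, c@B1, e@B0, f@B0} | OUT={a@B1, c@B1, e@B0, f@B0}
  B3: | IN={a@B1, c@B1, e@B0, f@B0} | OUT={a@B1, c@B1, e@B0, f@B3}
  B4: | IN={a@B1, c@B1, e@B0, f@B3} | OUT={a@B1, c@B1, d@B4, e@B0, f@B3}
  B5: | IN={a@B1, c@B1, d@B4, e@B0, f@B0, f@B3} | OUT={a@B1, c@B1, d@B5, e@B0, f@B5}

Merge at B1: IN[B1] = OUT[B0] ⊔ OUT[B2] = {a@B1, c@B1, e@B0, f@B0}
Applying B1's transfer function to that IN value gives OUT[B1] (row B1 above).

Answer: {a@B1, c@B1, e@B0, f@B0}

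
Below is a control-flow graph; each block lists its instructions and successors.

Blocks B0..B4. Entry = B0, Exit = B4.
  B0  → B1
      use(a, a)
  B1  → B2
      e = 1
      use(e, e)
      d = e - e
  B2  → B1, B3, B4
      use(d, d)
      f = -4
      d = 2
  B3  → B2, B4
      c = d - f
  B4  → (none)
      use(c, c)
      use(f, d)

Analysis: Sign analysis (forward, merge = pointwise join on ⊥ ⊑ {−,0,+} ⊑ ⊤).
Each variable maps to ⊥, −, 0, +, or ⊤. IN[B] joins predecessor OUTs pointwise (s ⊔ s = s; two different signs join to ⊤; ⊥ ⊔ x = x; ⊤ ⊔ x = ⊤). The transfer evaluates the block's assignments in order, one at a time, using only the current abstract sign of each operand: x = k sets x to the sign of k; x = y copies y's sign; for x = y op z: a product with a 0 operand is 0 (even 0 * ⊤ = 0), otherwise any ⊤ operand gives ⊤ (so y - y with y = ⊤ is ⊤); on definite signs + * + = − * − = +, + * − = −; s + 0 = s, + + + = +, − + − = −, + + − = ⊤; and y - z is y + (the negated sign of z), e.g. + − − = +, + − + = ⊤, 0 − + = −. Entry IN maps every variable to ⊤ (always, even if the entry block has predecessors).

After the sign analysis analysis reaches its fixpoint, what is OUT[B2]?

Answer: {a: ⊤, b: ⊤, c: ⊤, d: +, e: +, f: -}

Trace:
Fixpoint table:
  B0: | IN=(all ⊤) | OUT=(all ⊤)
  B1: | IN=(all ⊤) | OUT={e:+; rest ⊤}
  B2: | IN={e:+; rest ⊤} | OUT={d:+, e:+, f:-; rest ⊤}
  B3: | IN={d:+, e:+, f:-; rest ⊤} | OUT={c:+, d:+, e:+, f:-; rest ⊤}
  B4: | IN={d:+, e:+, f:-; rest ⊤} | OUT={d:+, e:+, f:-; rest ⊤}

Merge at B2: IN[B2] = OUT[B1] ⊔ OUT[B3] = {a: ⊤, b: ⊤, c: ⊤, d: ⊤, e: +, f: ⊤}
Applying B2's transfer function to that IN value gives OUT[B2] (row B2 above).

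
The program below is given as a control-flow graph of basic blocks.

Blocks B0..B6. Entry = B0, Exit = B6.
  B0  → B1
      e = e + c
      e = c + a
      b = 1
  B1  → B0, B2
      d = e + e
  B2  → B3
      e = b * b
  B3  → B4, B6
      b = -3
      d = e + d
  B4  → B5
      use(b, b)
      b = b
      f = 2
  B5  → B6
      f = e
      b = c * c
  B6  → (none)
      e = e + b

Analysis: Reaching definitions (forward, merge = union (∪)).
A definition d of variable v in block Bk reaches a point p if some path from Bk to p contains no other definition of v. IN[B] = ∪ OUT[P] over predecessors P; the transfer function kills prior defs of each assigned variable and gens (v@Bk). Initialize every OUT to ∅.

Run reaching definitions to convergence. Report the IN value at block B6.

Answer: {b@B3, b@B5, d@B3, e@B2, f@B5}

Working:
Per-block solution:
  B0:  IN={b@B0, d@B1, e@B0}  OUT={b@B0, d@B1, e@B0}
  B1:  IN={b@B0, d@B1, e@B0}  OUT={b@B0, d@B1, e@B0}
  B2:  IN={b@B0, d@B1, e@B0}  OUT={b@B0, d@B1, e@B2}
  B3:  IN={b@B0, d@B1, e@B2}  OUT={b@B3, d@B3, e@B2}
  B4:  IN={b@B3, d@B3, e@B2}  OUT={b@B4, d@B3, e@B2, f@B4}
  B5:  IN={b@B4, d@B3, e@B2, f@B4}  OUT={b@B5, d@B3, e@B2, f@B5}
  B6:  IN={b@B3, b@B5, d@B3, e@B2, f@B5}  OUT={b@B3, b@B5, d@B3, e@B6, f@B5}

Merge at B6: IN[B6] = OUT[B3] ⊔ OUT[B5] = {b@B3, b@B5, d@B3, e@B2, f@B5}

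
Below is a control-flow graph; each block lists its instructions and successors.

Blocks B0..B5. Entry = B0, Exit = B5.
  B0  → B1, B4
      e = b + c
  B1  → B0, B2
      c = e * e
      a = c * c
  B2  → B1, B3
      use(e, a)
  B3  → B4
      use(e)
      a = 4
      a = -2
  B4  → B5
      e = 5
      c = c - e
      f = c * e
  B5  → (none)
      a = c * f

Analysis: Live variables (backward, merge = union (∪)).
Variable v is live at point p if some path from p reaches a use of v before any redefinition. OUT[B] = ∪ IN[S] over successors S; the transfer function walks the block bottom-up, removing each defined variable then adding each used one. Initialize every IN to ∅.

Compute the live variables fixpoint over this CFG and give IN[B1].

Per-block solution:
  B0: | IN={b, c} | OUT={b, c, e}
  B1: | IN={b, e} | OUT={a, b, c, e}
  B2: | IN={a, b, c, e} | OUT={b, c, e}
  B3: | IN={c, e} | OUT={c}
  B4: | IN={c} | OUT={c, f}
  B5: | IN={c, f} | OUT={}

Merge at B1: OUT[B1] = IN[B0] ⊔ IN[B2] = {a, b, c, e}
Applying B1's transfer function to that OUT value gives IN[B1] (row B1 above).

Answer: {b, e}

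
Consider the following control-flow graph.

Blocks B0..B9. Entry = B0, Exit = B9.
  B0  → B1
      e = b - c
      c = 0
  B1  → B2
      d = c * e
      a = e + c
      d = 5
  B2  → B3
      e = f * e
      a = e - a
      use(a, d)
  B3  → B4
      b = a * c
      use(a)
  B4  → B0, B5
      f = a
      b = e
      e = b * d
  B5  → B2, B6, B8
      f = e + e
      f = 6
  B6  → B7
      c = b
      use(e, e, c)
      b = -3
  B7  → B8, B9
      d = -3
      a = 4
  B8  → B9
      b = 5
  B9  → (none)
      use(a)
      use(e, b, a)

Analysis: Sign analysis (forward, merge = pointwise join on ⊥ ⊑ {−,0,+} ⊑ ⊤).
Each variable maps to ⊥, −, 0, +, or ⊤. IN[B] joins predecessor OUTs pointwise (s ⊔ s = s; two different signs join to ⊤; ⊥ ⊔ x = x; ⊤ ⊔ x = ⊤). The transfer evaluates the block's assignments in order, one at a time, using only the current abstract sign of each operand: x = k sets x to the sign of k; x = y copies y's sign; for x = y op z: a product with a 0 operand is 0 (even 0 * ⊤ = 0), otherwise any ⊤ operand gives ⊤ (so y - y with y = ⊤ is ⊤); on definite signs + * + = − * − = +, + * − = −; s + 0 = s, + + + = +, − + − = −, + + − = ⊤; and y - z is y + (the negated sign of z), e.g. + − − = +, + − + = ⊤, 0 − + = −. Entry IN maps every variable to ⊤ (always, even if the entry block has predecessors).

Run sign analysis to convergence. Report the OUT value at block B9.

Per-block solution:
  B0: | IN=(all ⊤) | OUT={c:0; rest ⊤}
  B1: | IN={c:0; rest ⊤} | OUT={c:0, d:+; rest ⊤}
  B2: | IN={c:0, d:+; rest ⊤} | OUT={c:0, d:+; rest ⊤}
  B3: | IN={c:0, d:+; rest ⊤} | OUT={b:0, c:0, d:+; rest ⊤}
  B4: | IN={b:0, c:0, d:+; rest ⊤} | OUT={c:0, d:+; rest ⊤}
  B5: | IN={c:0, d:+; rest ⊤} | OUT={c:0, d:+, f:+; rest ⊤}
  B6: | IN={c:0, d:+, f:+; rest ⊤} | OUT={b:-, d:+, f:+; rest ⊤}
  B7: | IN={b:-, d:+, f:+; rest ⊤} | OUT={a:+, b:-, d:-, f:+; rest ⊤}
  B8: | IN={f:+; rest ⊤} | OUT={b:+, f:+; rest ⊤}
  B9: | IN={f:+; rest ⊤} | OUT={f:+; rest ⊤}

Merge at B9: IN[B9] = OUT[B7] ⊔ OUT[B8] = {a: ⊤, b: ⊤, c: ⊤, d: ⊤, e: ⊤, f: +}
Applying B9's transfer function to that IN value gives OUT[B9] (row B9 above).

Answer: {a: ⊤, b: ⊤, c: ⊤, d: ⊤, e: ⊤, f: +}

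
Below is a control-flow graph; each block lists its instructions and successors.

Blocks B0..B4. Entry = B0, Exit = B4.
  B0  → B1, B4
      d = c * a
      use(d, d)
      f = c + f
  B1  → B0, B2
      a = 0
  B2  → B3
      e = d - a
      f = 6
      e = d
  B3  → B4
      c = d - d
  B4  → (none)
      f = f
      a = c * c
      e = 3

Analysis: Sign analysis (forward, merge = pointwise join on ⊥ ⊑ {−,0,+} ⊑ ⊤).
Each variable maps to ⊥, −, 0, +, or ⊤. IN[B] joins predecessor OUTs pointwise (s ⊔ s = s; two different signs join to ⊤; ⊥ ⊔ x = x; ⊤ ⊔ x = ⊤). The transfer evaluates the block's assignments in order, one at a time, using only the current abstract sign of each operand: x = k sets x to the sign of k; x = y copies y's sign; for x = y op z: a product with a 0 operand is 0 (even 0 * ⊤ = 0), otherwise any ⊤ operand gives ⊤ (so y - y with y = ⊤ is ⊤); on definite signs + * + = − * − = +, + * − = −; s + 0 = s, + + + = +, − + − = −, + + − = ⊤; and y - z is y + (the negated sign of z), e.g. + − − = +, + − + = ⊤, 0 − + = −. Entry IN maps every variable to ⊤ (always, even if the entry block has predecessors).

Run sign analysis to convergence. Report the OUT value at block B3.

Per-block solution:
  B0:   IN=(all ⊤)   OUT=(all ⊤)
  B1:   IN=(all ⊤)   OUT={a:0; rest ⊤}
  B2:   IN={a:0; rest ⊤}   OUT={a:0, f:+; rest ⊤}
  B3:   IN={a:0, f:+; rest ⊤}   OUT={a:0, f:+; rest ⊤}
  B4:   IN=(all ⊤)   OUT={e:+; rest ⊤}

Merge at B3: IN[B3] = OUT[B2] = {a: 0, b: ⊤, c: ⊤, d: ⊤, e: ⊤, f: +}
Applying B3's transfer function to that IN value gives OUT[B3] (row B3 above).

Answer: {a: 0, b: ⊤, c: ⊤, d: ⊤, e: ⊤, f: +}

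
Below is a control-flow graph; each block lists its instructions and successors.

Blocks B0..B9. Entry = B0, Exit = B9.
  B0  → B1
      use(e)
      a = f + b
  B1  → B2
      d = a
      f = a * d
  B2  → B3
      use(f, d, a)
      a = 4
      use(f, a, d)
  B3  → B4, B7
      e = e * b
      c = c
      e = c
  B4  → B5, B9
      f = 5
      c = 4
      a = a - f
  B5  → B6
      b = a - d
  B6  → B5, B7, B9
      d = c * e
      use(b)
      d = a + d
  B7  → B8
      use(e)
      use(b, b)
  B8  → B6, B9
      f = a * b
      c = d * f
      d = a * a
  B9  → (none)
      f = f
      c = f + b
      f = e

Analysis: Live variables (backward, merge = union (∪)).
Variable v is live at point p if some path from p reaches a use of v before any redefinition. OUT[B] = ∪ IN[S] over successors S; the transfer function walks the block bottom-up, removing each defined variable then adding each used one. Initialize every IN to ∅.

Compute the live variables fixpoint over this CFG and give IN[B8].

Per-block solution:
  B0:  IN={b, c, e, f}  OUT={a, b, c, e}
  B1:  IN={a, b, c, e}  OUT={a, b, c, d, e, f}
  B2:  IN={a, b, c, d, e, f}  OUT={a, b, c, d, e}
  B3:  IN={a, b, c, d, e}  OUT={a, b, d, e}
  B4:  IN={a, b, d, e}  OUT={a, b, c, d, e, f}
  B5:  IN={a, c, d, e, f}  OUT={a, b, c, e, f}
  B6:  IN={a, b, c, e, f}  OUT={a, b, c, d, e, f}
  B7:  IN={a, b, d, e}  OUT={a, b, d, e}
  B8:  IN={a, b, d, e}  OUT={a, b, c, e, f}
  B9:  IN={b, e, f}  OUT={}

Merge at B8: OUT[B8] = IN[B6] ⊔ IN[B9] = {a, b, c, e, f}
Applying B8's transfer function to that OUT value gives IN[B8] (row B8 above).

Answer: {a, b, d, e}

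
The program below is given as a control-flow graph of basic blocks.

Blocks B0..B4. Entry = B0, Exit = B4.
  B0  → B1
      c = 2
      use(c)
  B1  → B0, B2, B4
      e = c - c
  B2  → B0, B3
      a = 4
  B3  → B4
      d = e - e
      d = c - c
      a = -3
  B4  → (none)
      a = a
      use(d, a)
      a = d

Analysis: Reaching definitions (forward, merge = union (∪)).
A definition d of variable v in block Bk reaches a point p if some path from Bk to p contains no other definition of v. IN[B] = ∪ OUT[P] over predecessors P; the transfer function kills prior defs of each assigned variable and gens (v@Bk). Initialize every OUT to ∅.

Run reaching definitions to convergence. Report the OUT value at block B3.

Fixpoint table:
  B0: | IN={a@B2, c@B0, e@B1} | OUT={a@B2, c@B0, e@B1}
  B1: | IN={a@B2, c@B0, e@B1} | OUT={a@B2, c@B0, e@B1}
  B2: | IN={a@B2, c@B0, e@B1} | OUT={a@B2, c@B0, e@B1}
  B3: | IN={a@B2, c@B0, e@B1} | OUT={a@B3, c@B0, d@B3, e@B1}
  B4: | IN={a@B2, a@B3, c@B0, d@B3, e@B1} | OUT={a@B4, c@B0, d@B3, e@B1}

Merge at B3: IN[B3] = OUT[B2] = {a@B2, c@B0, e@B1}
Applying B3's transfer function to that IN value gives OUT[B3] (row B3 above).

Answer: {a@B3, c@B0, d@B3, e@B1}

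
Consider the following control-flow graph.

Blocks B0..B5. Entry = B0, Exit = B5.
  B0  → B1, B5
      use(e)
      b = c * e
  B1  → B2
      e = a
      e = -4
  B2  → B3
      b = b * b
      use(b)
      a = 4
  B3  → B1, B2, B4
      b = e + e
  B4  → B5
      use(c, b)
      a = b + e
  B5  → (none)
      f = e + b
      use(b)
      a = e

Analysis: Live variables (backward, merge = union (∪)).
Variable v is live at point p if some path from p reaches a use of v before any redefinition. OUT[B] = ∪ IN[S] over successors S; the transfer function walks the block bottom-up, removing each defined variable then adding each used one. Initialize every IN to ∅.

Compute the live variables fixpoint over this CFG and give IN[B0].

Per-block solution:
  B0: | IN={a, c, e} | OUT={a, b, c, e}
  B1: | IN={a, b, c} | OUT={b, c, e}
  B2: | IN={b, c, e} | OUT={a, c, e}
  B3: | IN={a, c, e} | OUT={a, b, c, e}
  B4: | IN={b, c, e} | OUT={b, e}
  B5: | IN={b, e} | OUT={}

Merge at B0: OUT[B0] = IN[B1] ⊔ IN[B5] = {a, b, c, e}
Applying B0's transfer function to that OUT value gives IN[B0] (row B0 above).

Answer: {a, c, e}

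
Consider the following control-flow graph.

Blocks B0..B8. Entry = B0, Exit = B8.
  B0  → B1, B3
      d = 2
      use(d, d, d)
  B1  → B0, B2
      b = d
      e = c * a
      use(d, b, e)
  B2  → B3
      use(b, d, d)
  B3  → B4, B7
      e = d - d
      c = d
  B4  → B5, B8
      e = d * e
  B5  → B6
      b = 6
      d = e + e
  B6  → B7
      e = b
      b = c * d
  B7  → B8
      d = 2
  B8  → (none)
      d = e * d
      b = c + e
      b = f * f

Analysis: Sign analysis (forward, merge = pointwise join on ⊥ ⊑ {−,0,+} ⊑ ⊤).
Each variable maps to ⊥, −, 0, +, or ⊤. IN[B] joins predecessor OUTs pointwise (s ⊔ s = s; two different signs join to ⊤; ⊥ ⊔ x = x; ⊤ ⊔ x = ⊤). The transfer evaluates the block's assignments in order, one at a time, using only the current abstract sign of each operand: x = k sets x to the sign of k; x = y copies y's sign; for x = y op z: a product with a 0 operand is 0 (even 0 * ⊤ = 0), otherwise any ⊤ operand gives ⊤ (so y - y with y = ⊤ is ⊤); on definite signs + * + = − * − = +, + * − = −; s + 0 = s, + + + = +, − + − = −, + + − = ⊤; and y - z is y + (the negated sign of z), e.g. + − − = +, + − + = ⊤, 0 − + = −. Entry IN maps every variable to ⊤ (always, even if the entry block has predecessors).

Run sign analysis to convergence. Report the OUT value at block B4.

Answer: {a: ⊤, b: ⊤, c: +, d: +, e: ⊤, f: ⊤}

Trace:
Per-block solution:
  B0:   IN=(all ⊤)   OUT={d:+; rest ⊤}
  B1:   IN={d:+; rest ⊤}   OUT={b:+, d:+; rest ⊤}
  B2:   IN={b:+, d:+; rest ⊤}   OUT={b:+, d:+; rest ⊤}
  B3:   IN={d:+; rest ⊤}   OUT={c:+, d:+; rest ⊤}
  B4:   IN={c:+, d:+; rest ⊤}   OUT={c:+, d:+; rest ⊤}
  B5:   IN={c:+, d:+; rest ⊤}   OUT={b:+, c:+; rest ⊤}
  B6:   IN={b:+, c:+; rest ⊤}   OUT={c:+, e:+; rest ⊤}
  B7:   IN={c:+; rest ⊤}   OUT={c:+, d:+; rest ⊤}
  B8:   IN={c:+, d:+; rest ⊤}   OUT={c:+; rest ⊤}

Merge at B4: IN[B4] = OUT[B3] = {a: ⊤, b: ⊤, c: +, d: +, e: ⊤, f: ⊤}
Applying B4's transfer function to that IN value gives OUT[B4] (row B4 above).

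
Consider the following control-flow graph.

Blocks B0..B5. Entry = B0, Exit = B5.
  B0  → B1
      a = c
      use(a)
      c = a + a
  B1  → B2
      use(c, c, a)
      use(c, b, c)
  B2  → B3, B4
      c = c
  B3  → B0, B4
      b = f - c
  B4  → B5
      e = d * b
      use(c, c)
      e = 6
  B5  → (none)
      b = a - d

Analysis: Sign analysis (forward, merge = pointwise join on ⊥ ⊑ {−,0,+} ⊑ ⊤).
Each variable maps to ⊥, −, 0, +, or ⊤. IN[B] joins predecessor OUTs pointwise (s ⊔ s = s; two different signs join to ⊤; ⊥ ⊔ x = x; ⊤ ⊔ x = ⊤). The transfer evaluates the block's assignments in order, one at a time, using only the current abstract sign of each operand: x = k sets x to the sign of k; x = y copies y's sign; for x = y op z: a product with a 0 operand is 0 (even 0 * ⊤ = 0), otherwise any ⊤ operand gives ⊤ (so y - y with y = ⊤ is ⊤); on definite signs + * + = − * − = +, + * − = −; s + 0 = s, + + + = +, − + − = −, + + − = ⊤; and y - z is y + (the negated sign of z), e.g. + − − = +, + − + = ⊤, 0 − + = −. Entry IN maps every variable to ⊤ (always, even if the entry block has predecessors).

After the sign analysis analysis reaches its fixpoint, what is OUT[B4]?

Fixpoint table:
  B0:   IN=(all ⊤)   OUT=(all ⊤)
  B1:   IN=(all ⊤)   OUT=(all ⊤)
  B2:   IN=(all ⊤)   OUT=(all ⊤)
  B3:   IN=(all ⊤)   OUT=(all ⊤)
  B4:   IN=(all ⊤)   OUT={e:+; rest ⊤}
  B5:   IN={e:+; rest ⊤}   OUT={e:+; rest ⊤}

Merge at B4: IN[B4] = OUT[B2] ⊔ OUT[B3] = {a: ⊤, b: ⊤, c: ⊤, d: ⊤, e: ⊤, f: ⊤}
Applying B4's transfer function to that IN value gives OUT[B4] (row B4 above).

Answer: {a: ⊤, b: ⊤, c: ⊤, d: ⊤, e: +, f: ⊤}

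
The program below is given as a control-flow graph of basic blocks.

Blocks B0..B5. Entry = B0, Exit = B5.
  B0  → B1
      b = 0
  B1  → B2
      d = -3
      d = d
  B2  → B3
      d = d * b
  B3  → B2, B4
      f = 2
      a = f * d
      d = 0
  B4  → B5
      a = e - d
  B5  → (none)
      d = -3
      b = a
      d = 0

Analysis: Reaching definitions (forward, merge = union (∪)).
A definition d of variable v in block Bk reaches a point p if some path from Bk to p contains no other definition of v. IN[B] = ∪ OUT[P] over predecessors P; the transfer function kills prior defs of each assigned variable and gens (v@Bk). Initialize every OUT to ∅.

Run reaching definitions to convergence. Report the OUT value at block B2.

Answer: {a@B3, b@B0, d@B2, f@B3}

Trace:
Fixpoint table:
  B0:   IN={}   OUT={b@B0}
  B1:   IN={b@B0}   OUT={b@B0, d@B1}
  B2:   IN={a@B3, b@B0, d@B1, d@B3, f@B3}   OUT={a@B3, b@B0, d@B2, f@B3}
  B3:   IN={a@B3, b@B0, d@B2, f@B3}   OUT={a@B3, b@B0, d@B3, f@B3}
  B4:   IN={a@B3, b@B0, d@B3, f@B3}   OUT={a@B4, b@B0, d@B3, f@B3}
  B5:   IN={a@B4, b@B0, d@B3, f@B3}   OUT={a@B4, b@B5, d@B5, f@B3}

Merge at B2: IN[B2] = OUT[B1] ⊔ OUT[B3] = {a@B3, b@B0, d@B1, d@B3, f@B3}
Applying B2's transfer function to that IN value gives OUT[B2] (row B2 above).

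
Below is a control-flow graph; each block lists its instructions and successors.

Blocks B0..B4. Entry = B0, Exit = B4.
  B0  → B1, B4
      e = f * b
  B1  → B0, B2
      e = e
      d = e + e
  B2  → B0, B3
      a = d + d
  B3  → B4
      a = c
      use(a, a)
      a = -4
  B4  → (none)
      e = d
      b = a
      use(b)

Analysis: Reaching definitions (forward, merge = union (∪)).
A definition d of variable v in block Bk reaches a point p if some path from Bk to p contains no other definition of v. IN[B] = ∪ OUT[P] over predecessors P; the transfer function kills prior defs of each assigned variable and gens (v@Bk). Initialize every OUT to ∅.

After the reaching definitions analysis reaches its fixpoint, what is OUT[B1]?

Answer: {a@B2, d@B1, e@B1}

Working:
Per-block solution:
  B0:   IN={a@B2, d@B1, e@B1}   OUT={a@B2, d@B1, e@B0}
  B1:   IN={a@B2, d@B1, e@B0}   OUT={a@B2, d@B1, e@B1}
  B2:   IN={a@B2, d@B1, e@B1}   OUT={a@B2, d@B1, e@B1}
  B3:   IN={a@B2, d@B1, e@B1}   OUT={a@B3, d@B1, e@B1}
  B4:   IN={a@B2, a@B3, d@B1, e@B0, e@B1}   OUT={a@B2, a@B3, b@B4, d@B1, e@B4}

Merge at B1: IN[B1] = OUT[B0] = {a@B2, d@B1, e@B0}
Applying B1's transfer function to that IN value gives OUT[B1] (row B1 above).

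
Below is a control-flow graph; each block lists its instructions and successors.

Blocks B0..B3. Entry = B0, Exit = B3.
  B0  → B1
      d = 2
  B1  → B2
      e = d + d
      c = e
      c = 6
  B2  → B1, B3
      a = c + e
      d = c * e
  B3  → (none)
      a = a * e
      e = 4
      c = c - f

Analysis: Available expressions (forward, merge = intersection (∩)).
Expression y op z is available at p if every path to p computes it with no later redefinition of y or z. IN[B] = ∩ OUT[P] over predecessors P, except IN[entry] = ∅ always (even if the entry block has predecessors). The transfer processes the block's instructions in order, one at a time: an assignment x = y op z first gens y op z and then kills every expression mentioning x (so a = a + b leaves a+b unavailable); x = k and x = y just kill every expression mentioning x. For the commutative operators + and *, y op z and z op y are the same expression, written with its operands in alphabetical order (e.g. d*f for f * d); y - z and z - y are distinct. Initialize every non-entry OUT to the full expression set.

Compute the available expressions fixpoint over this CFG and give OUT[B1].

Fixpoint table:
  B0:  IN={}  OUT={}
  B1:  IN={}  OUT={d+d}
  B2:  IN={d+d}  OUT={c*e, c+e}
  B3:  IN={c*e, c+e}  OUT={}

Merge at B1: IN[B1] = OUT[B0] ∩ OUT[B2] = {}
Applying B1's transfer function to that IN value gives OUT[B1] (row B1 above).

Answer: {d+d}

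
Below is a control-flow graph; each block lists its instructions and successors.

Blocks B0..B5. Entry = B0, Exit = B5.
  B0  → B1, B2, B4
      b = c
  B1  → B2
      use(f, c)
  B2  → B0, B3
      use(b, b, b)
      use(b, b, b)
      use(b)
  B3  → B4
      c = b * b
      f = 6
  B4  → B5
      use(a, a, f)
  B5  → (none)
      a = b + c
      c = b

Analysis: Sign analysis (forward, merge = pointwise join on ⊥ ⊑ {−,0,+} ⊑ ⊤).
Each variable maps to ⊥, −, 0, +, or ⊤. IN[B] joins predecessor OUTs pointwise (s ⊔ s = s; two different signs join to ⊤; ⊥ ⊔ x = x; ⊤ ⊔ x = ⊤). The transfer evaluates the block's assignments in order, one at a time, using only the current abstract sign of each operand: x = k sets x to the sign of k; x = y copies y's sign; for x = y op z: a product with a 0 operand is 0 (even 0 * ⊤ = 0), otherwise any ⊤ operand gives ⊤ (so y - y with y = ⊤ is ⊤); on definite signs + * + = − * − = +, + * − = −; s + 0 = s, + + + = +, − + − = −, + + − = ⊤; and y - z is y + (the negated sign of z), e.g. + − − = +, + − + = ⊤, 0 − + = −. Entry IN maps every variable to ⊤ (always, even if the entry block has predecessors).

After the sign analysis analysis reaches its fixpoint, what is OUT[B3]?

Answer: {a: ⊤, b: ⊤, c: ⊤, d: ⊤, e: ⊤, f: +}

Derivation:
Fixpoint table:
  B0:  IN=(all ⊤)  OUT=(all ⊤)
  B1:  IN=(all ⊤)  OUT=(all ⊤)
  B2:  IN=(all ⊤)  OUT=(all ⊤)
  B3:  IN=(all ⊤)  OUT={f:+; rest ⊤}
  B4:  IN=(all ⊤)  OUT=(all ⊤)
  B5:  IN=(all ⊤)  OUT=(all ⊤)

Merge at B3: IN[B3] = OUT[B2] = {a: ⊤, b: ⊤, c: ⊤, d: ⊤, e: ⊤, f: ⊤}
Applying B3's transfer function to that IN value gives OUT[B3] (row B3 above).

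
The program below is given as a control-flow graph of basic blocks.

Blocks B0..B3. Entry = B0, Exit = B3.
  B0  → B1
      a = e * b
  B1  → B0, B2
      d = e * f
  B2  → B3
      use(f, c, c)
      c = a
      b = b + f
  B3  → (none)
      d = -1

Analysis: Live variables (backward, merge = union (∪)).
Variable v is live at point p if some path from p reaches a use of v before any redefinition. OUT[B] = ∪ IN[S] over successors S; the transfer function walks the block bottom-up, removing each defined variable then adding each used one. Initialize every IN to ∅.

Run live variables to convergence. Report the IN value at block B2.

Answer: {a, b, c, f}

Working:
Fixpoint table:
  B0: | IN={b, c, e, f} | OUT={a, b, c, e, f}
  B1: | IN={a, b, c, e, f} | OUT={a, b, c, e, f}
  B2: | IN={a, b, c, f} | OUT={}
  B3: | IN={} | OUT={}

Merge at B2: OUT[B2] = IN[B3] = {}
Applying B2's transfer function to that OUT value gives IN[B2] (row B2 above).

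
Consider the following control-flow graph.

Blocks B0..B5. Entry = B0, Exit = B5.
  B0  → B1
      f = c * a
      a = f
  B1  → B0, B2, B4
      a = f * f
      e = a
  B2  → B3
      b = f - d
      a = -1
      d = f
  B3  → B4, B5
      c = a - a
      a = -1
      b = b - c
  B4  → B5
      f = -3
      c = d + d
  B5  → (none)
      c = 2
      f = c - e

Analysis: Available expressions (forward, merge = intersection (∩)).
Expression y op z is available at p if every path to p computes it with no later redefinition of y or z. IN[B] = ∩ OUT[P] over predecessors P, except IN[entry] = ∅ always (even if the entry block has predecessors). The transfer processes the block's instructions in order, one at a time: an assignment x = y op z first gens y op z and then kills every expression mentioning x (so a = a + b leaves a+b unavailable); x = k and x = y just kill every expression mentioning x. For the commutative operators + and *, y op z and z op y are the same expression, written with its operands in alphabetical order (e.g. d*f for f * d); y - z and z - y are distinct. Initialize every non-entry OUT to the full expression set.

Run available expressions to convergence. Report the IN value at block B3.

Converged values:
  B0: | IN={} | OUT={}
  B1: | IN={} | OUT={f*f}
  B2: | IN={f*f} | OUT={f*f}
  B3: | IN={f*f} | OUT={f*f}
  B4: | IN={f*f} | OUT={d+d}
  B5: | IN={} | OUT={c-e}

Merge at B3: IN[B3] = OUT[B2] = {f*f}

Answer: {f*f}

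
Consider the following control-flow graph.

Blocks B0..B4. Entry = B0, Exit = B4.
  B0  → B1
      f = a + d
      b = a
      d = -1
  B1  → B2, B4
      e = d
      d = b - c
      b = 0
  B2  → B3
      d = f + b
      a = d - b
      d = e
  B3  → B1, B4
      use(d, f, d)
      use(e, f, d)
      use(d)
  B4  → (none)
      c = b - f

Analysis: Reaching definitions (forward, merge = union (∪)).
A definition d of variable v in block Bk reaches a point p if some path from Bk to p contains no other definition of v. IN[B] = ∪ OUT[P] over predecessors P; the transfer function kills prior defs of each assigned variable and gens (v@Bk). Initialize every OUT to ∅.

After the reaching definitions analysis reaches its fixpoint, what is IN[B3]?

Answer: {a@B2, b@B1, d@B2, e@B1, f@B0}

Trace:
Per-block solution:
  B0:   IN={}   OUT={b@B0, d@B0, f@B0}
  B1:   IN={a@B2, b@B0, b@B1, d@B0, d@B2, e@B1, f@B0}   OUT={a@B2, b@B1, d@B1, e@B1, f@B0}
  B2:   IN={a@B2, b@B1, d@B1, e@B1, f@B0}   OUT={a@B2, b@B1, d@B2, e@B1, f@B0}
  B3:   IN={a@B2, b@B1, d@B2, e@B1, f@B0}   OUT={a@B2, b@B1, d@B2, e@B1, f@B0}
  B4:   IN={a@B2, b@B1, d@B1, d@B2, e@B1, f@B0}   OUT={a@B2, b@B1, c@B4, d@B1, d@B2, e@B1, f@B0}

Merge at B3: IN[B3] = OUT[B2] = {a@B2, b@B1, d@B2, e@B1, f@B0}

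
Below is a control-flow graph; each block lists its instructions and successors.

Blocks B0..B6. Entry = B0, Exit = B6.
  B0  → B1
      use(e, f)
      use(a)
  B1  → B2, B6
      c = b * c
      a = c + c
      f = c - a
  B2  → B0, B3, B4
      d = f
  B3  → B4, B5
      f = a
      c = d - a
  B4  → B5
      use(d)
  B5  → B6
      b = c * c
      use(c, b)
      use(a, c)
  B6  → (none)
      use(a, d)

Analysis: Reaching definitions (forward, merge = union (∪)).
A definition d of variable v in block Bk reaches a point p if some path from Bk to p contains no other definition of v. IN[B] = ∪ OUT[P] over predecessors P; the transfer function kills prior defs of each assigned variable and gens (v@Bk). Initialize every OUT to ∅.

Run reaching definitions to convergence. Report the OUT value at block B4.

Per-block solution:
  B0:   IN={a@B1, c@B1, d@B2, f@B1}   OUT={a@B1, c@B1, d@B2, f@B1}
  B1:   IN={a@B1, c@B1, d@B2, f@B1}   OUT={a@B1, c@B1, d@B2, f@B1}
  B2:   IN={a@B1, c@B1, d@B2, f@B1}   OUT={a@B1, c@B1, d@B2, f@B1}
  B3:   IN={a@B1, c@B1, d@B2, f@B1}   OUT={a@B1, c@B3, d@B2, f@B3}
  B4:   IN={a@B1, c@B1, c@B3, d@B2, f@B1, f@B3}   OUT={a@B1, c@B1, c@B3, d@B2, f@B1, f@B3}
  B5:   IN={a@B1, c@B1, c@B3, d@B2, f@B1, f@B3}   OUT={a@B1, b@B5, c@B1, c@B3, d@B2, f@B1, f@B3}
  B6:   IN={a@B1, b@B5, c@B1, c@B3, d@B2, f@B1, f@B3}   OUT={a@B1, b@B5, c@B1, c@B3, d@B2, f@B1, f@B3}

Merge at B4: IN[B4] = OUT[B2] ⊔ OUT[B3] = {a@B1, c@B1, c@B3, d@B2, f@B1, f@B3}
Applying B4's transfer function to that IN value gives OUT[B4] (row B4 above).

Answer: {a@B1, c@B1, c@B3, d@B2, f@B1, f@B3}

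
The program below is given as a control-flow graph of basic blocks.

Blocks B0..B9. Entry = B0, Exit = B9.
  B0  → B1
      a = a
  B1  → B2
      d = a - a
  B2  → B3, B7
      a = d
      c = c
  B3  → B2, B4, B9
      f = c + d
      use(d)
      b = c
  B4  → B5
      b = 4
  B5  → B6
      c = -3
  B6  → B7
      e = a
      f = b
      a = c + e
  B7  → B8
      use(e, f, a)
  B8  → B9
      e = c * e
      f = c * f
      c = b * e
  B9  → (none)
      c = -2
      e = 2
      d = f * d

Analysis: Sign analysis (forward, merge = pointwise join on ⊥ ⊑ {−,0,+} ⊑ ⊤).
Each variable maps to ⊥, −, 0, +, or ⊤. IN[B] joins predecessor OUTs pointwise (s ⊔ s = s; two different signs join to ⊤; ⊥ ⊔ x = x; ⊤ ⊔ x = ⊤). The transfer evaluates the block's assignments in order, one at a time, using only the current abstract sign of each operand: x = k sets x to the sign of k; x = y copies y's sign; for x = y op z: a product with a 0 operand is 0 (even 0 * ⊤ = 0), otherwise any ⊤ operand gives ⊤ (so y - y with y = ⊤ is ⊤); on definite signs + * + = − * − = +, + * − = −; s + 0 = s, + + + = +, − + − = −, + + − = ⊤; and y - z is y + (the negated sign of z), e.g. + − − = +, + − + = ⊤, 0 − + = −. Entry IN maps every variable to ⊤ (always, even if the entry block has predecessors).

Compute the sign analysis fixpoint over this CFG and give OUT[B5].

Answer: {a: ⊤, b: +, c: -, d: ⊤, e: ⊤, f: ⊤}

Trace:
Fixpoint table:
  B0: | IN=(all ⊤) | OUT=(all ⊤)
  B1: | IN=(all ⊤) | OUT=(all ⊤)
  B2: | IN=(all ⊤) | OUT=(all ⊤)
  B3: | IN=(all ⊤) | OUT=(all ⊤)
  B4: | IN=(all ⊤) | OUT={b:+; rest ⊤}
  B5: | IN={b:+; rest ⊤} | OUT={b:+, c:-; rest ⊤}
  B6: | IN={b:+, c:-; rest ⊤} | OUT={b:+, c:-, f:+; rest ⊤}
  B7: | IN=(all ⊤) | OUT=(all ⊤)
  B8: | IN=(all ⊤) | OUT=(all ⊤)
  B9: | IN=(all ⊤) | OUT={c:-, e:+; rest ⊤}

Merge at B5: IN[B5] = OUT[B4] = {a: ⊤, b: +, c: ⊤, d: ⊤, e: ⊤, f: ⊤}
Applying B5's transfer function to that IN value gives OUT[B5] (row B5 above).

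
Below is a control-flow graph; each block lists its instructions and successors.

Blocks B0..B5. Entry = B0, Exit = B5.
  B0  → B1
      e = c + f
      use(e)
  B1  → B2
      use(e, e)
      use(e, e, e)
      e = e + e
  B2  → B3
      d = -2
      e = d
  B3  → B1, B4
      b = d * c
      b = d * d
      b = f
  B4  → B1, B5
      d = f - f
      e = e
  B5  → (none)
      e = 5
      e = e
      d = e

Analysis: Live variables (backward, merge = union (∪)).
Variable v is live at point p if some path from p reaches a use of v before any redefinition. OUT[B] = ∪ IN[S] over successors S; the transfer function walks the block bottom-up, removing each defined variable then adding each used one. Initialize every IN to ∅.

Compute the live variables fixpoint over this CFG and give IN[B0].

Per-block solution:
  B0: | IN={c, f} | OUT={c, e, f}
  B1: | IN={c, e, f} | OUT={c, f}
  B2: | IN={c, f} | OUT={c, d, e, f}
  B3: | IN={c, d, e, f} | OUT={c, e, f}
  B4: | IN={c, e, f} | OUT={c, e, f}
  B5: | IN={} | OUT={}

Merge at B0: OUT[B0] = IN[B1] = {c, e, f}
Applying B0's transfer function to that OUT value gives IN[B0] (row B0 above).

Answer: {c, f}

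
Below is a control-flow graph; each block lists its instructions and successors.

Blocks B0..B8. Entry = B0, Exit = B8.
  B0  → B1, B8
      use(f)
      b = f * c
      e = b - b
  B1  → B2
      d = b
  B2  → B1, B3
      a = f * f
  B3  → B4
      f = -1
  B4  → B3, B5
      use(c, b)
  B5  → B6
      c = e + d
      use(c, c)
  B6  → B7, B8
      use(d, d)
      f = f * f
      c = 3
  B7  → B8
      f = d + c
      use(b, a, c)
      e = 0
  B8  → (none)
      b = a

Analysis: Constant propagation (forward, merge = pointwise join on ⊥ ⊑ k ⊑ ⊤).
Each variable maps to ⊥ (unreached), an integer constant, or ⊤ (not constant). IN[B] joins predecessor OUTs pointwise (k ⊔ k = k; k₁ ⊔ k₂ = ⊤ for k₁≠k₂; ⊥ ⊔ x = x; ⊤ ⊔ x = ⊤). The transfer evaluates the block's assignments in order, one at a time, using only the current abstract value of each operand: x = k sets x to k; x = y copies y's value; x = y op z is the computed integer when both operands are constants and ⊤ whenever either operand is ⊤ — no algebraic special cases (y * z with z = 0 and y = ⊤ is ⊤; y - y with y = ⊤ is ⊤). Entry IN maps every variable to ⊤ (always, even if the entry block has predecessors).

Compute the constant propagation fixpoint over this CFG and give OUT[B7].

Converged values:
  B0:   IN=(all ⊤)   OUT=(all ⊤)
  B1:   IN=(all ⊤)   OUT=(all ⊤)
  B2:   IN=(all ⊤)   OUT=(all ⊤)
  B3:   IN=(all ⊤)   OUT={f:-1; rest ⊤}
  B4:   IN={f:-1; rest ⊤}   OUT={f:-1; rest ⊤}
  B5:   IN={f:-1; rest ⊤}   OUT={f:-1; rest ⊤}
  B6:   IN={f:-1; rest ⊤}   OUT={c:3, f:1; rest ⊤}
  B7:   IN={c:3, f:1; rest ⊤}   OUT={c:3, e:0; rest ⊤}
  B8:   IN=(all ⊤)   OUT=(all ⊤)

Merge at B7: IN[B7] = OUT[B6] = {a: ⊤, b: ⊤, c: 3, d: ⊤, e: ⊤, f: 1}
Applying B7's transfer function to that IN value gives OUT[B7] (row B7 above).

Answer: {a: ⊤, b: ⊤, c: 3, d: ⊤, e: 0, f: ⊤}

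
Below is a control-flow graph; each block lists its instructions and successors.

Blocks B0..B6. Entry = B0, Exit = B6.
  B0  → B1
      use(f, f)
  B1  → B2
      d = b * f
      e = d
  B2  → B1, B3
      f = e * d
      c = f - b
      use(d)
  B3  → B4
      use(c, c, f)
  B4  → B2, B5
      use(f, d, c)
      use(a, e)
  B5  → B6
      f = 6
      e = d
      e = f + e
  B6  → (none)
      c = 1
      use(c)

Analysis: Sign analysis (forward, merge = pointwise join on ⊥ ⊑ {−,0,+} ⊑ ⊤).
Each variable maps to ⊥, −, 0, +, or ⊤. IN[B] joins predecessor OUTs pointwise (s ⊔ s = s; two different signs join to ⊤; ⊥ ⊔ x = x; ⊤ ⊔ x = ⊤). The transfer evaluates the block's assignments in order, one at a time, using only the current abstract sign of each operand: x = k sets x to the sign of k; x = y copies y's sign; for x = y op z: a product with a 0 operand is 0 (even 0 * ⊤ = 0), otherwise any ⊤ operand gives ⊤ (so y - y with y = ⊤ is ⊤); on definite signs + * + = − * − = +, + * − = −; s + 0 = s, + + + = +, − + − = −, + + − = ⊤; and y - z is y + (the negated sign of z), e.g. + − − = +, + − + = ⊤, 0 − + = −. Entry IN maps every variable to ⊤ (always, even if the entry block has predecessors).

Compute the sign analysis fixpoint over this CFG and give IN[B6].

Answer: {a: ⊤, b: ⊤, c: ⊤, d: ⊤, e: ⊤, f: +}

Derivation:
Converged values:
  B0:  IN=(all ⊤)  OUT=(all ⊤)
  B1:  IN=(all ⊤)  OUT=(all ⊤)
  B2:  IN=(all ⊤)  OUT=(all ⊤)
  B3:  IN=(all ⊤)  OUT=(all ⊤)
  B4:  IN=(all ⊤)  OUT=(all ⊤)
  B5:  IN=(all ⊤)  OUT={f:+; rest ⊤}
  B6:  IN={f:+; rest ⊤}  OUT={c:+, f:+; rest ⊤}

Merge at B6: IN[B6] = OUT[B5] = {a: ⊤, b: ⊤, c: ⊤, d: ⊤, e: ⊤, f: +}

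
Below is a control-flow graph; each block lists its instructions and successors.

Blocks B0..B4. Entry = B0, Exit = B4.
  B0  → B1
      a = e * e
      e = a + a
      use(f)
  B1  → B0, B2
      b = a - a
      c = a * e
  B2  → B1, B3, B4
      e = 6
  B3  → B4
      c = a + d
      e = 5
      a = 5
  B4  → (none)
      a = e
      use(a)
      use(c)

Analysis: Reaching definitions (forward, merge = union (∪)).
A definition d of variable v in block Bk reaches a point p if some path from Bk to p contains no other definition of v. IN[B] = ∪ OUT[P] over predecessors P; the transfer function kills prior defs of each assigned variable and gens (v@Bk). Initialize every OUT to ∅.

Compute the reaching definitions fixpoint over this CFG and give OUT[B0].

Answer: {a@B0, b@B1, c@B1, e@B0}

Trace:
Converged values:
  B0:  IN={a@B0, b@B1, c@B1, e@B0, e@B2}  OUT={a@B0, b@B1, c@B1, e@B0}
  B1:  IN={a@B0, b@B1, c@B1, e@B0, e@B2}  OUT={a@B0, b@B1, c@B1, e@B0, e@B2}
  B2:  IN={a@B0, b@B1, c@B1, e@B0, e@B2}  OUT={a@B0, b@B1, c@B1, e@B2}
  B3:  IN={a@B0, b@B1, c@B1, e@B2}  OUT={a@B3, b@B1, c@B3, e@B3}
  B4:  IN={a@B0, a@B3, b@B1, c@B1, c@B3, e@B2, e@B3}  OUT={a@B4, b@B1, c@B1, c@B3, e@B2, e@B3}

Merge at B0 (entry node, so the boundary value {} is joined with the incoming edge(s)): IN[B0] = {} ⊔ OUT[B1] = {a@B0, b@B1, c@B1, e@B0, e@B2}
Applying B0's transfer function to that IN value gives OUT[B0] (row B0 above).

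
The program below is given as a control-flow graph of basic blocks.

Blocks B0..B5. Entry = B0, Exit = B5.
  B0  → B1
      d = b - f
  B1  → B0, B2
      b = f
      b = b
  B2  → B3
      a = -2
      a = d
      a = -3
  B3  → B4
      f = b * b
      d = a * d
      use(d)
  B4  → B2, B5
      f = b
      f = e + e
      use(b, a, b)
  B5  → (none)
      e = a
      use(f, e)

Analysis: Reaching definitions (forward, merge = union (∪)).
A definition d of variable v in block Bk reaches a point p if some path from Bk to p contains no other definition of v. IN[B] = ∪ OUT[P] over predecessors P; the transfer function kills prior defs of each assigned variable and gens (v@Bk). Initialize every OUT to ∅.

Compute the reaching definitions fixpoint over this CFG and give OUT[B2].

Fixpoint table:
  B0:  IN={b@B1, d@B0}  OUT={b@B1, d@B0}
  B1:  IN={b@B1, d@B0}  OUT={b@B1, d@B0}
  B2:  IN={a@B2, b@B1, d@B0, d@B3, f@B4}  OUT={a@B2, b@B1, d@B0, d@B3, f@B4}
  B3:  IN={a@B2, b@B1, d@B0, d@B3, f@B4}  OUT={a@B2, b@B1, d@B3, f@B3}
  B4:  IN={a@B2, b@B1, d@B3, f@B3}  OUT={a@B2, b@B1, d@B3, f@B4}
  B5:  IN={a@B2, b@B1, d@B3, f@B4}  OUT={a@B2, b@B1, d@B3, e@B5, f@B4}

Merge at B2: IN[B2] = OUT[B1] ⊔ OUT[B4] = {a@B2, b@B1, d@B0, d@B3, f@B4}
Applying B2's transfer function to that IN value gives OUT[B2] (row B2 above).

Answer: {a@B2, b@B1, d@B0, d@B3, f@B4}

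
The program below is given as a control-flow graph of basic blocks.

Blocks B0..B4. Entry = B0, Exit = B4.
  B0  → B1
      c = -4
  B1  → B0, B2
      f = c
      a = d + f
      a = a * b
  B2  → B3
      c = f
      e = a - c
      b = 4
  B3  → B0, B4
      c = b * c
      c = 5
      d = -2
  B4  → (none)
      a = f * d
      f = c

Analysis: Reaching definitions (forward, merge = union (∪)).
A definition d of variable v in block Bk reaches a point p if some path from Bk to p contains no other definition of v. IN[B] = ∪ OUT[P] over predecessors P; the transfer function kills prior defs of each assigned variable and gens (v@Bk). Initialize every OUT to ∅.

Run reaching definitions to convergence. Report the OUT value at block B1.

Answer: {a@B1, b@B2, c@B0, d@B3, e@B2, f@B1}

Derivation:
Fixpoint table:
  B0:  IN={a@B1, b@B2, c@B0, c@B3, d@B3, e@B2, f@B1}  OUT={a@B1, b@B2, c@B0, d@B3, e@B2, f@B1}
  B1:  IN={a@B1, b@B2, c@B0, d@B3, e@B2, f@B1}  OUT={a@B1, b@B2, c@B0, d@B3, e@B2, f@B1}
  B2:  IN={a@B1, b@B2, c@B0, d@B3, e@B2, f@B1}  OUT={a@B1, b@B2, c@B2, d@B3, e@B2, f@B1}
  B3:  IN={a@B1, b@B2, c@B2, d@B3, e@B2, f@B1}  OUT={a@B1, b@B2, c@B3, d@B3, e@B2, f@B1}
  B4:  IN={a@B1, b@B2, c@B3, d@B3, e@B2, f@B1}  OUT={a@B4, b@B2, c@B3, d@B3, e@B2, f@B4}

Merge at B1: IN[B1] = OUT[B0] = {a@B1, b@B2, c@B0, d@B3, e@B2, f@B1}
Applying B1's transfer function to that IN value gives OUT[B1] (row B1 above).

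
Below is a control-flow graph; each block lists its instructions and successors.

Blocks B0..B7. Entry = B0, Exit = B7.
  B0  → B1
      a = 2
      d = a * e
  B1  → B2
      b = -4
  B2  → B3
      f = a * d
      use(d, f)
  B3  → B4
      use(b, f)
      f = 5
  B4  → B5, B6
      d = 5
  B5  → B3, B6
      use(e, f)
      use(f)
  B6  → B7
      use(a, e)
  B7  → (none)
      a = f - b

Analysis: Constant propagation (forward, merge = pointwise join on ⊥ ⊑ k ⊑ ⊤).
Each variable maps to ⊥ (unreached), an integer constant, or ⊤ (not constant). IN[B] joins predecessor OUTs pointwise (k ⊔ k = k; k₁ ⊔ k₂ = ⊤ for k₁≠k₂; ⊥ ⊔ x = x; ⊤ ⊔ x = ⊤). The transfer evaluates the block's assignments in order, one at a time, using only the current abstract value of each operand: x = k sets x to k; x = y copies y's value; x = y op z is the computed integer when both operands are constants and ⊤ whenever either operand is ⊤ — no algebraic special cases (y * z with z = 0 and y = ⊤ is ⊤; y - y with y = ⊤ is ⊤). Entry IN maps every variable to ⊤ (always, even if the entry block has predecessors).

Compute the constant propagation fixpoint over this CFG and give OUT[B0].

Answer: {a: 2, b: ⊤, c: ⊤, d: ⊤, e: ⊤, f: ⊤}

Working:
Converged values:
  B0:   IN=(all ⊤)   OUT={a:2; rest ⊤}
  B1:   IN={a:2; rest ⊤}   OUT={a:2, b:-4; rest ⊤}
  B2:   IN={a:2, b:-4; rest ⊤}   OUT={a:2, b:-4; rest ⊤}
  B3:   IN={a:2, b:-4; rest ⊤}   OUT={a:2, b:-4, f:5; rest ⊤}
  B4:   IN={a:2, b:-4, f:5; rest ⊤}   OUT={a:2, b:-4, d:5, f:5; rest ⊤}
  B5:   IN={a:2, b:-4, d:5, f:5; rest ⊤}   OUT={a:2, b:-4, d:5, f:5; rest ⊤}
  B6:   IN={a:2, b:-4, d:5, f:5; rest ⊤}   OUT={a:2, b:-4, d:5, f:5; rest ⊤}
  B7:   IN={a:2, b:-4, d:5, f:5; rest ⊤}   OUT={a:9, b:-4, d:5, f:5; rest ⊤}

B0 is the boundary node: IN[B0] = {a: ⊤, b: ⊤, c: ⊤, d: ⊤, e: ⊤, f: ⊤}
Applying B0's transfer function to that IN value gives OUT[B0] (row B0 above).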